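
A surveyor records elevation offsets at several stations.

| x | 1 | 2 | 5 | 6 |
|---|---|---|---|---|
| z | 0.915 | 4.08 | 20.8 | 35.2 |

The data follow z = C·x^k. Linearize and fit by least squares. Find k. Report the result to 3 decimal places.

k = 1.981

Let Y = ln z. Fitting Y = k·ln x + ln C by least squares:
Σln x = 4.0943, Σ(ln x)² = 6.2811, Σln z = 7.9133, Σln x·ln z = 12.2397.
Normal system: [[6.2811, 4.0943]; [4.0943, 4]]·[k, ln C]ᵀ = [12.2397, 7.9133]ᵀ.
Solving (det = 8.3609): k = 1.98056, ln C = -0.04896.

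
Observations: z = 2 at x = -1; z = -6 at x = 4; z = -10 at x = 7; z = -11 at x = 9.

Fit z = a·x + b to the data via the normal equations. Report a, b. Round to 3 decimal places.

Setting ∂/∂a … = 0 gives: 147·a + 19·b = -195;  19·a + 4·b = -25.
(Σx·x = 147, Σx = 19, Σ1 = 4, Σx·z = -195, Σz = -25.)
Δ = 147·4 − 19² = 227.
a = ((-195)·4 − 19·(-25))/227 = -305/227; b = (147·(-25) − 19·(-195))/227 = 30/227.

a = -1.344, b = 0.132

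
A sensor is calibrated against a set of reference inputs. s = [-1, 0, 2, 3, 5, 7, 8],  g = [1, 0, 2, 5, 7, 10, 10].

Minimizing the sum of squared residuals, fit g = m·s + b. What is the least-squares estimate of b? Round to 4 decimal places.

The normal equations are: 152·m + 24·b = 203;  24·m + 7·b = 35.
(Σs·s = 152, Σs = 24, Σ1 = 7, Σs·g = 203, Σg = 35.)
Determinant 152·7 − 24² = 488.
m = (203·7 − 24·35)/488 = 581/488; b = (152·35 − 24·203)/488 = 56/61.

b = 0.9180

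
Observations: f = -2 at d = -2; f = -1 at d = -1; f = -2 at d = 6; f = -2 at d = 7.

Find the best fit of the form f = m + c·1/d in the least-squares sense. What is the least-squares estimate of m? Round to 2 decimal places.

m = -1.97

Compute the Gram sums: Σ1 = 4, Σ1/d = -25/21, Σ1/d·1/d = 1145/882.
For Mᵀf: Σf = -7, Σ1/d·f = 29/21.
Eliminating c: (1145/882)·(row 1) − (-25/21)·(row 2) gives (185/49)·m = (1145/882)·(-7) − (-25/21)·(29/21) = -6565/882, so m = -1313/666.
Then c = ((29/21) − (-25/21)·(-1313/666))/(1145/882) = -413/555.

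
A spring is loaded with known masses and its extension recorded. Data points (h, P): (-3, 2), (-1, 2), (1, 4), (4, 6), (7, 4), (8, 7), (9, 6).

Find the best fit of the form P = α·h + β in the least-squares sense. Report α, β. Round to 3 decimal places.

Normal-equation sums: Σh·h = 221, Σh = 25, Σ1 = 7.
Right-hand side: Σh·P = 158, ΣP = 31.
MᵀM·[α, β]ᵀ = MᵀP becomes [[221, 25]; [25, 7]]·[α, β]ᵀ = [158, 31]ᵀ.
Δ = 221·7 − 25² = 922.
α = (158·7 − 25·31)/922 = 331/922; β = (221·31 − 25·158)/922 = 2901/922.

α = 0.359, β = 3.146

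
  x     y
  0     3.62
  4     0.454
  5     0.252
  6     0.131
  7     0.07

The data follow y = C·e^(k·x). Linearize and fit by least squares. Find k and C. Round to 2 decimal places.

k = -0.56, C = 3.85

With ln yᵢ as the transformed response and xᵢ as the regressor:
Σx = 22.0000, Σ(x)² = 126.0000, Σln y = -5.5733, Σx·ln y = -40.8604.
Equations: 126.0000·k + 22.0000·ln C = -40.8604;  22.0000·k + 5·ln C = -5.5733.
Solving (det = 146.0000): k = -0.55951, ln C = 1.34719, so C = exp(1.34719) = 3.84661.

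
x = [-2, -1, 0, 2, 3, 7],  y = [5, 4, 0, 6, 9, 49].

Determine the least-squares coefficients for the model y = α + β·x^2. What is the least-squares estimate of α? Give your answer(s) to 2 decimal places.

α = 1.33

Setting ∂/∂α … = 0 gives: 6·α + 67·β = 73;  67·α + 2515·β = 2530.
det = 6·2515 − 67² = 10601.
α = (73·2515 − 67·2530)/10601 = 14085/10601; β = (6·2530 − 67·73)/10601 = 10289/10601.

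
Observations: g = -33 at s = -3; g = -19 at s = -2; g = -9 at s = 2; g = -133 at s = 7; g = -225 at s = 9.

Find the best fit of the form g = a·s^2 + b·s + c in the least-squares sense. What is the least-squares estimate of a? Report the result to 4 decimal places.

Sums needed: Σs^2·s^2 = 9075, Σs^2·s = 1045, Σs^2 = 147, Σs·s = 147, Σs = 13, Σ1 = 5.
Moment sums: Σs^2·g = -25151, Σs·g = -2837, Σg = -419.
MᵀM·[a, b, c]ᵀ = Mᵀg becomes [[9075, 1045, 147]; [1045, 147, 13]; [147, 13, 5]]·[a, b, c]ᵀ = [-25151, -2837, -419]ᵀ.
Solving the 3×3 system (Gaussian elimination) gives a = -183949/61724, b = 124139/61724, c = -21783/15431.

a = -2.9802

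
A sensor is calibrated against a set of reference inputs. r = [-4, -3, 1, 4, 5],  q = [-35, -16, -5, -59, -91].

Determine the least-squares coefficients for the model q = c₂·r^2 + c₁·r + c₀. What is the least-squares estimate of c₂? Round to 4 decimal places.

With design matrix X, XᵀX = [[1219, 99, 67]; [99, 67, 3]; [67, 3, 5]] and Xᵀq = [-3928, -508, -206]ᵀ.
Solving the 3×3 system (Gaussian elimination) gives c₂ = -33453/10928, c₁ = -34259/10928, c₀ = 1162/683.

c₂ = -3.0612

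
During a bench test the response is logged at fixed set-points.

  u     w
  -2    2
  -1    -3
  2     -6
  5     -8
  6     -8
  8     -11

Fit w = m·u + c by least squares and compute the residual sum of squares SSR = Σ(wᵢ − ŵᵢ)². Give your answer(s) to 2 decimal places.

SSR = 10.72

Sums needed: Σu·u = 134, Σu = 18, Σ1 = 6.
Moment sums: Σu·w = -189, Σw = -34.
So MᵀM·[m, c]ᵀ = Mᵀw: [[134, 18]; [18, 6]]·[m, c]ᵀ = [-189, -34]ᵀ.
Determinant 134·6 − 18² = 480.
m = ((-189)·6 − 18·(-34))/480 = -87/80; c = (134·(-34) − 18·(-189))/480 = -577/240.
Residuals: 107/48, -101/60, -341/240, -19/120, 223/240, 5/48; SSR = 2573/240.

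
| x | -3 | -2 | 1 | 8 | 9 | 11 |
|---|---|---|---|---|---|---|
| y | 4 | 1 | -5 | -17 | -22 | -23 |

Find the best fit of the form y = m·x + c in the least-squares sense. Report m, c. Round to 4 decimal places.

Entries of MᵀM: Σx·x = 280, Σx = 24, Σ1 = 6.
Right-hand side: Σx·y = -606, Σy = -62.
MᵀM·[m, c]ᵀ = Mᵀy becomes [[280, 24]; [24, 6]]·[m, c]ᵀ = [-606, -62]ᵀ.
Δ = 280·6 − 24² = 1104.
m = ((-606)·6 − 24·(-62))/1104 = -179/92; c = (280·(-62) − 24·(-606))/1104 = -176/69.

m = -1.9457, c = -2.5507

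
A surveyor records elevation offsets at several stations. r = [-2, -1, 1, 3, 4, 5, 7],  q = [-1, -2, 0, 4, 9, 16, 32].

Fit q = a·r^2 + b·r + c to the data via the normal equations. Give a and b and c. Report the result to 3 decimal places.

a = 0.632, b = 0.438, c = -2.266

AᵀA·[a, b, c]ᵀ = Aᵀq reads: 3381·a + 551·b + 105·c = 2142;  551·a + 105·b + 17·c = 356;  105·a + 17·b + 7·c = 58.
(Σr^2·r^2 = 3381, Σr^2·r = 551, Σr^2 = 105, Σr·r = 105, Σr = 17, Σ1 = 7, Σr^2·q = 2142, Σr·q = 356, Σq = 58.)
Solving the 3×3 system (Gaussian elimination) gives a = 30384/48041, b = 3009/6863, c = -108859/48041.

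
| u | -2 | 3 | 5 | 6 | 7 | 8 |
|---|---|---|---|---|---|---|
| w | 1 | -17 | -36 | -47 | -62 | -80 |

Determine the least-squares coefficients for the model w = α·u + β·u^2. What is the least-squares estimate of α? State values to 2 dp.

Compute the Gram sums: Σu·u = 187, Σu·u^2 = 1215, Σu^2·u^2 = 8515.
Moment sums: Σu·w = -1589, Σu^2·w = -10899.
So MᵀM·[α, β]ᵀ = Mᵀw: [[187, 1215]; [1215, 8515]]·[α, β]ᵀ = [-1589, -10899]ᵀ.
det = 187·8515 − 1215² = 116080.
α = ((-1589)·8515 − 1215·(-10899))/116080 = -28805/11608; β = (187·(-10899) − 1215·(-1589))/116080 = -53739/58040.

α = -2.48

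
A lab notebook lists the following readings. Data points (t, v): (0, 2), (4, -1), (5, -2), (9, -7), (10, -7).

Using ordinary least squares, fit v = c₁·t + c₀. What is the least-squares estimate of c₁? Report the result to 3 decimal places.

c₁ = -0.966

Forming XᵀX = [[222, 28]; [28, 5]] and Xᵀv = [-147, -15]ᵀ gives XᵀX·[c₁, c₀]ᵀ = Xᵀv.
Eliminating c₀: 5·(row 1) − 28·(row 2) gives 326·c₁ = 5·(-147) − 28·(-15) = -315, so c₁ = -315/326.
Then c₀ = ((-15) − 28·(-315/326))/5 = 393/163.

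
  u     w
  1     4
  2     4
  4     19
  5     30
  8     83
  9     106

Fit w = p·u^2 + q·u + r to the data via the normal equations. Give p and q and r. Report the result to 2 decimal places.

p = 1.55, q = -2.61, r = 4.26

Sums needed: Σu^2·u^2 = 11555, Σu^2·u = 1439, Σu^2 = 191, Σu·u = 191, Σu = 29, Σ1 = 6.
Right-hand side: Σu^2·w = 14972, Σu·w = 1856, Σw = 246.
So MᵀM·[p, q, r]ᵀ = Mᵀw: [[11555, 1439, 191]; [1439, 191, 29]; [191, 29, 6]]·[p, q, r]ᵀ = [14972, 1856, 246]ᵀ.
Row-reducing yields p = 947/611, q = -7963/3055, r = 13012/3055.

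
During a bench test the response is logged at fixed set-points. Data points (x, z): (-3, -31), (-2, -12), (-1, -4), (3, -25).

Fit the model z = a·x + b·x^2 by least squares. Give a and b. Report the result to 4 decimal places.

a = 0.8003, b = -3.0659

Normal-equation sums: Σx·x = 23, Σx·x^2 = -9, Σx^2·x^2 = 179.
Moment sums: Σx·z = 46, Σx^2·z = -556.
MᵀM·[a, b]ᵀ = Mᵀz becomes [[23, -9]; [-9, 179]]·[a, b]ᵀ = [46, -556]ᵀ.
Eliminating b: 179·(row 1) − (-9)·(row 2) gives 4036·a = 179·46 − (-9)·(-556) = 3230, so a = 1615/2018.
Then b = ((-556) − (-9)·(1615/2018))/179 = -6187/2018.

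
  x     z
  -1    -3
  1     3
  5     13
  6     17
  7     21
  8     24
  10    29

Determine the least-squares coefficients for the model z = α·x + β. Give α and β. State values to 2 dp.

From the data, Σx·x = 276, Σx = 36, Σ1 = 7.
Right-hand side: Σx·z = 802, Σz = 104.
MᵀM·[α, β]ᵀ = Mᵀz becomes [[276, 36]; [36, 7]]·[α, β]ᵀ = [802, 104]ᵀ.
det = 276·7 − 36² = 636.
α = (802·7 − 36·104)/636 = 935/318; β = (276·104 − 36·802)/636 = -14/53.

α = 2.94, β = -0.26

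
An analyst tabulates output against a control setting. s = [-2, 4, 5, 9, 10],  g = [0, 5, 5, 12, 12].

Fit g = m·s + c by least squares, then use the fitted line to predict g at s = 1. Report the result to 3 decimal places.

Sums needed: Σs·s = 226, Σs = 26, Σ1 = 5.
And Σs·g = 273, Σg = 34.
Δ = 226·5 − 26² = 454.
m = (273·5 − 26·34)/454 = 481/454; c = (226·34 − 26·273)/454 = 293/227.
At s = 1: ĝ = (481/454)·(1) + (293/227)·(1) = 1067/454.

ĝ = 2.350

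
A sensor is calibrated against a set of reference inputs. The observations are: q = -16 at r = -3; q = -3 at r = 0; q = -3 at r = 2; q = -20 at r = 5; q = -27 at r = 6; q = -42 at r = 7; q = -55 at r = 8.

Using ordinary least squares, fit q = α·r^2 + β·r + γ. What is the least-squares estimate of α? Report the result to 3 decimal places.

α = -1.027

Entries of XᵀX: Σr^2·r^2 = 8515, Σr^2·r = 1177, Σr^2 = 187, Σr·r = 187, Σr = 25, Σ1 = 7.
Moment sums: Σr^2·q = -7206, Σr·q = -954, Σq = -166.
So XᵀX·[α, β, γ]ᵀ = Xᵀq: [[8515, 1177, 187]; [1177, 187, 25]; [187, 25, 7]]·[α, β, γ]ᵀ = [-7206, -954, -166]ᵀ.
Solving the 3×3 system (Gaussian elimination) gives α = -2113/2058, β = 10211/6174, γ = -967/441.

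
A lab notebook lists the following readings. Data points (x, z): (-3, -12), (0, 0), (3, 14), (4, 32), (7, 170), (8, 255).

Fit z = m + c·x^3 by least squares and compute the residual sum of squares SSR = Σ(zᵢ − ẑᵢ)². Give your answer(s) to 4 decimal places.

MᵀM·[m, c]ᵀ = Mᵀz reads: 6·m + 919·c = 459;  919·m + 385347·c = 191620.
Eliminating c: 385347·(row 1) − 919·(row 2) gives 1467521·m = 385347·459 − 919·191620 = 775493, so m = 775493/1467521.
Then c = (191620 − 919·(775493/1467521))/385347 = 727899/1467521.
Residuals: 1267528/1467521, -775493/1467521, 116528/1467521, -400357/1467521, -966280/1467521, 758074/1467521; SSR = 2650902/1467521.

SSR = 1.8064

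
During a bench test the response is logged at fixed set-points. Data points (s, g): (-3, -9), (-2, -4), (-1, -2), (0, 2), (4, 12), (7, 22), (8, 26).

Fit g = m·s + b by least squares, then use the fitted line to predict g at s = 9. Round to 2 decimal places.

Sums needed: Σs·s = 143, Σs = 13, Σ1 = 7.
Right-hand side: Σs·g = 447, Σg = 47.
XᵀX·[m, b]ᵀ = Xᵀg becomes [[143, 13]; [13, 7]]·[m, b]ᵀ = [447, 47]ᵀ.
det = 143·7 − 13² = 832.
m = (447·7 − 13·47)/832 = 1259/416; b = (143·47 − 13·447)/832 = 35/32.
At s = 9: ĝ = (1259/416)·(9) + (35/32)·(1) = 5893/208.

ĝ = 28.33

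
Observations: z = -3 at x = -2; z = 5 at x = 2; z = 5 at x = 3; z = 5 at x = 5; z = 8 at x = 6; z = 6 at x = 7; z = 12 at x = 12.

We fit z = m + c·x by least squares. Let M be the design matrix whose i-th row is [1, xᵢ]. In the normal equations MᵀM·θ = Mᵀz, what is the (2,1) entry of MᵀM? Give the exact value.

33

Row 2 ↔ basis x, column 1 ↔ basis 1, so (MᵀM)_{2,1} = Σᵢ x = (-2)·(1) + (2)·(1) + (3)·(1) + (5)·(1) + (6)·(1) + (7)·(1) + (12)·(1) = 33.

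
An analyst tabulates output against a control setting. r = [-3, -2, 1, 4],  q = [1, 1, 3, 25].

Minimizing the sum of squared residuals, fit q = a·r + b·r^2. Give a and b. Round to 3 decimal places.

Normal-equation sums: Σr·r = 30, Σr·r^2 = 30, Σr^2·r^2 = 354.
And Σr·q = 98, Σr^2·q = 416.
Δ = 30·354 − 30² = 9720.
a = (98·354 − 30·416)/9720 = 617/270; b = (30·416 − 30·98)/9720 = 53/54.

a = 2.285, b = 0.981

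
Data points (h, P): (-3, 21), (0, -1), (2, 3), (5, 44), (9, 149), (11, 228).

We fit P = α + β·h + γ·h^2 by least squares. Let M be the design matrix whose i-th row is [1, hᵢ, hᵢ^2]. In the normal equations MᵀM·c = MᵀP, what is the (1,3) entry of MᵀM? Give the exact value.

240

Row 1 ↔ basis 1, column 3 ↔ basis h^2, so (MᵀM)_{1,3} = Σᵢ h^2 = (1)·(9) + (1)·(0) + (1)·(4) + (1)·(25) + (1)·(81) + (1)·(121) = 240.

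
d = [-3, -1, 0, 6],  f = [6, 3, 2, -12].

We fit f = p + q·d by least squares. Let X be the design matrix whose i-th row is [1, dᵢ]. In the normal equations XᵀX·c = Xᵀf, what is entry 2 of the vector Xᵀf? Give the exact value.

Entry 2 ↔ basis d, so (Xᵀf)_{2} = Σᵢ (d)·fᵢ = (-3)·(6) + (-1)·(3) + (0)·(2) + (6)·(-12) = -93.

-93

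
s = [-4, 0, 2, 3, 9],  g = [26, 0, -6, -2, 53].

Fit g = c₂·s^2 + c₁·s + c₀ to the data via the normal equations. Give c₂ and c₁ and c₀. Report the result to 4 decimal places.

Sums needed: Σs^2·s^2 = 6914, Σs^2·s = 700, Σs^2 = 110, Σs·s = 110, Σs = 10, Σ1 = 5.
And Σs^2·g = 4667, Σs·g = 355, Σg = 71.
So XᵀX·[c₂, c₁, c₀]ᵀ = Xᵀg: [[6914, 700, 110]; [700, 110, 10]; [110, 10, 5]]·[c₂, c₁, c₀]ᵀ = [4667, 355, 71]ᵀ.
Inverting the 3×3 Gram matrix, [c₂, c₁, c₀]ᵀ = [1969/1934, -29621/9670, -10017/4835]ᵀ.

c₂ = 1.0181, c₁ = -3.0632, c₀ = -2.0718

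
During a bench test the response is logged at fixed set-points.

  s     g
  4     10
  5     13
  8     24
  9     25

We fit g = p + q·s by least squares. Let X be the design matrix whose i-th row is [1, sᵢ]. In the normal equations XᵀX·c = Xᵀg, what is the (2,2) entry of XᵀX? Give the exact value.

186

Row 2 ↔ basis s, column 2 ↔ basis s, so (XᵀX)_{2,2} = Σᵢ (s)·(s) = (4)·(4) + (5)·(5) + (8)·(8) + (9)·(9) = 186.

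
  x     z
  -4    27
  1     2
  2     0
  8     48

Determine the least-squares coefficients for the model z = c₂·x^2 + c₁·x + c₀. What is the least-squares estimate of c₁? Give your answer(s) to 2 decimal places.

c₁ = -2.29

Sums needed: Σx^2·x^2 = 4369, Σx^2·x = 457, Σx^2 = 85, Σx·x = 85, Σx = 7, Σ1 = 4.
For Aᵀz: Σx^2·z = 3506, Σx·z = 278, Σz = 77.
So AᵀA·[c₂, c₁, c₀]ᵀ = Aᵀz: [[4369, 457, 85]; [457, 85, 7]; [85, 7, 4]]·[c₂, c₁, c₀]ᵀ = [3506, 278, 77]ᵀ.
Solving the 3×3 system (Gaussian elimination) gives c₂ = 6805/6772, c₁ = -15499/6772, c₀ = 6439/3386.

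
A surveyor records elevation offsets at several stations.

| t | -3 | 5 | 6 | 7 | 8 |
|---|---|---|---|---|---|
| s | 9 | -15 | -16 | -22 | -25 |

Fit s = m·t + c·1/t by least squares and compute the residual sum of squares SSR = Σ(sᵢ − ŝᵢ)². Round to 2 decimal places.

Entries of XᵀX: Σt·t = 183, Σt·1/t = 5, Σ1/t·1/t = 151649/705600.
Moment sums: Σt·s = -552, Σ1/t·s = -2509/168.
Determinant 183·(151649/705600) − 5² = 3370589/235200.
m = ((-552)·(151649/705600) − 5·(-2509/168))/(3370589/235200) = -10340416/3370589; c = (183·(-2509/168) − 5·(-552))/(3370589/235200) = 6346200/3370589.
Residuals: 1429453/3370589, -125995/3370589, 7055372/3370589, -2676646/3370589, -2334672/3370589; SSR = 19122062/3370589.

SSR = 5.67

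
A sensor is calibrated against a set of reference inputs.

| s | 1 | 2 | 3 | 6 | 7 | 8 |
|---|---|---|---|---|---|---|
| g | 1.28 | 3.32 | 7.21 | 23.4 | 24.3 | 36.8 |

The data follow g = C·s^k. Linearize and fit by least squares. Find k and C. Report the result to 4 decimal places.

Let Y = ln g. Fitting Y = k·ln s + ln C by least squares:
XᵀX = [[13.0084, 7.6089]; [7.6089, 6]], rhs = [22.3568, 13.3710]ᵀ  (here Σln s = 7.6089, Σ(ln s)² = 13.0084, Σln g = 13.3710, Σln s·ln g = 22.3568).
Slope k = (n·Σln s·ln g − Σln s·Σln g)/(n·Σ(ln s)² − (Σln s)²) = (6·22.3568 − 7.6089·13.3710)/20.1558 = 1.60760; ln C = (Σln g − k·Σln s)/n = 0.18983, so C = exp(0.18983) = 1.20905.

k = 1.6076, C = 1.2090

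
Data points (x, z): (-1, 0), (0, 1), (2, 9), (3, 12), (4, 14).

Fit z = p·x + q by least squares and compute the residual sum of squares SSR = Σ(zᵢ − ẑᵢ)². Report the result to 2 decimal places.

From the data, Σx·x = 30, Σx = 8, Σ1 = 5.
Right-hand side: Σx·z = 110, Σz = 36.
Normal equations: [[30, 8]; [8, 5]]·[p, q]ᵀ = [110, 36]ᵀ.
Δ = 30·5 − 8² = 86.
p = (110·5 − 8·36)/86 = 131/43; q = (30·36 − 8·110)/86 = 100/43.
Residuals: 31/43, -57/43, 25/43, 23/43, -22/43; SSR = 136/43.

SSR = 3.16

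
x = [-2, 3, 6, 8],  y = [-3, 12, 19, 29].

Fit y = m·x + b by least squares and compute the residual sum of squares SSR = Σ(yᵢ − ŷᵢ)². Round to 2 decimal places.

Sums needed: Σx·x = 113, Σx = 15, Σ1 = 4.
Right-hand side: Σx·y = 388, Σy = 57.
Normal equations: [[113, 15]; [15, 4]]·[m, b]ᵀ = [388, 57]ᵀ.
Δ = 113·4 − 15² = 227.
m = (388·4 − 15·57)/227 = 697/227; b = (113·57 − 15·388)/227 = 621/227.
Residuals: 92/227, 12/227, -490/227, 386/227; SSR = 1752/227.

SSR = 7.72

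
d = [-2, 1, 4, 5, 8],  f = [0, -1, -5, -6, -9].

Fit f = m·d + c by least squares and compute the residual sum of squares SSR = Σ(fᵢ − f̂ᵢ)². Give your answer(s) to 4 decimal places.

SSR = 1.8469

Normal-equation sums: Σd·d = 110, Σd = 16, Σ1 = 5.
For Xᵀf: Σd·f = -123, Σf = -21.
XᵀX·[m, c]ᵀ = Xᵀf becomes [[110, 16]; [16, 5]]·[m, c]ᵀ = [-123, -21]ᵀ.
Determinant 110·5 − 16² = 294.
m = ((-123)·5 − 16·(-21))/294 = -93/98; c = (110·(-21) − 16·(-123))/294 = -57/49.
Residuals: -36/49, 109/98, -2/49, -9/98, -12/49; SSR = 181/98.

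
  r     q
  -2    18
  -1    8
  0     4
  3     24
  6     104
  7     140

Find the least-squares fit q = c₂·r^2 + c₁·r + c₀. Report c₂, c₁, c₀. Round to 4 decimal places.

c₂ = 3.0530, c₁ = -1.6994, c₀ = 2.9744

Entries of XᵀX: Σr^2·r^2 = 3795, Σr^2·r = 577, Σr^2 = 99, Σr·r = 99, Σr = 13, Σ1 = 6.
Right-hand side: Σr^2·q = 10900, Σr·q = 1632, Σq = 298.
So XᵀX·[c₂, c₁, c₀]ᵀ = Xᵀq: [[3795, 577, 99]; [577, 99, 13]; [99, 13, 6]]·[c₂, c₁, c₀]ᵀ = [10900, 1632, 298]ᵀ.
Row-reducing yields c₂ = 1325/434, c₁ = -18439/10850, c₀ = 16136/5425.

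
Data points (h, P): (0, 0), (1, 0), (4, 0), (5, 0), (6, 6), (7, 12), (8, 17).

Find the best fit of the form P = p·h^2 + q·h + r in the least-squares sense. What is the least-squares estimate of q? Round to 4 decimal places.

Normal-equation sums: Σh^2·h^2 = 8675, Σh^2·h = 1261, Σh^2 = 191, Σh·h = 191, Σh = 31, Σ1 = 7.
Right-hand side: Σh^2·P = 1892, Σh·P = 256, ΣP = 35.
MᵀM·[p, q, r]ᵀ = MᵀP becomes [[8675, 1261, 191]; [1261, 191, 31]; [191, 31, 7]]·[p, q, r]ᵀ = [1892, 256, 35]ᵀ.
Solving the 3×3 system (Gaussian elimination) gives p = 9801/15974, q = -45713/15974, r = 7443/7987.

q = -2.8617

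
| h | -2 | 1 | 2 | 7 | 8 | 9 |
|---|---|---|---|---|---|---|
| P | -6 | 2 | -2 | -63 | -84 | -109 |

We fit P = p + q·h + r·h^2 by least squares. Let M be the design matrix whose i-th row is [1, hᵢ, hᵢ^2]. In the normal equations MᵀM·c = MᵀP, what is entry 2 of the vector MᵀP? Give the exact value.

-2084

Entry 2 ↔ basis h, so (MᵀP)_{2} = Σᵢ (h)·Pᵢ = (-2)·(-6) + (1)·(2) + (2)·(-2) + (7)·(-63) + (8)·(-84) + (9)·(-109) = -2084.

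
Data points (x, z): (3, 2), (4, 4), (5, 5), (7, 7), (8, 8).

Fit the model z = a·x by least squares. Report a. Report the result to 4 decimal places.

Normal-equation sums: Σx·x = 163.
Moment sums: Σx·z = 160.
Normal equations: [[163]]·[a]ᵀ = [160]ᵀ.
Hence a = 160 / 163 ≈ 0.981595.

a = 0.9816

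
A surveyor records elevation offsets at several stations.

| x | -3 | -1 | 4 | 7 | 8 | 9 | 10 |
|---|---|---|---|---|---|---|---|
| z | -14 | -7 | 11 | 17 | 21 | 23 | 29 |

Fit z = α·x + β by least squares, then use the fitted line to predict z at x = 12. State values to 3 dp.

With design matrix M, MᵀM = [[320, 34]; [34, 7]] and Mᵀz = [877, 80]ᵀ.
det = 320·7 − 34² = 1084.
α = (877·7 − 34·80)/1084 = 3419/1084; β = (320·80 − 34·877)/1084 = -2109/542.
At x = 12: ẑ = (3419/1084)·(12) + (-2109/542)·(1) = 18405/542.

ẑ = 33.958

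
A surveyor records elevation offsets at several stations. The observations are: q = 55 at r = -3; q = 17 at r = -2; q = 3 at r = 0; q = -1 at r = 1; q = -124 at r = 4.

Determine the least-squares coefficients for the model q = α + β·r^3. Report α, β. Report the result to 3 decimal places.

α = 1.794, β = -1.966

Sums needed: Σ1 = 5, Σr^3 = 30, Σr^3·r^3 = 4890.
And Σq = -50, Σr^3·q = -9558.
Normal equations: [[5, 30]; [30, 4890]]·[α, β]ᵀ = [-50, -9558]ᵀ.
Determinant 5·4890 − 30² = 23550.
α = ((-50)·4890 − 30·(-9558))/23550 = 1408/785; β = (5·(-9558) − 30·(-50))/23550 = -1543/785.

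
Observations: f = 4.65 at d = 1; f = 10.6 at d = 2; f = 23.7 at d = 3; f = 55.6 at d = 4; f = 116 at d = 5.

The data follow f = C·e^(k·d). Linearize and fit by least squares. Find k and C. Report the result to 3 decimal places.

Let Y = ln f. Fitting Y = k·d + ln C by least squares:
Σd = 15.0000, Σ(d)² = 55.0000, Σln f = 15.8350, Σd·ln f = 55.5957.
Equations: 55.0000·k + 15.0000·ln C = 55.5957;  15.0000·k + 5·ln C = 15.8350.
Δ = 55.0000·5 − (15.0000)² = 50.0000; k = (55.5957·5 − 15.0000·15.8350)/50.0000 = 0.80908, ln C = (55.0000·15.8350 − 15.0000·55.5957)/50.0000 = 0.73976, so C = exp(0.73976) = 2.09544.

k = 0.809, C = 2.095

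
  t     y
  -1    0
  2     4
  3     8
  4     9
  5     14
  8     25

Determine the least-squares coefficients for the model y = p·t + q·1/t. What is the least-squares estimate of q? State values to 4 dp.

q = -3.5696

Entries of AᵀA: Σt·t = 119, Σt·1/t = 6, Σ1/t·1/t = 21301/14400.
And Σt·y = 338, Σ1/t·y = 1541/120.
Normal equations: [[119, 6]; [6, 21301/14400]]·[p, q]ᵀ = [338, 1541/120]ᵀ.
Eliminating q: (21301/14400)·(row 1) − 6·(row 2) gives (2016419/14400)·p = (21301/14400)·338 − 6·(1541/120) = 3045109/7200, so p = 6090218/2016419.
Then q = ((1541/120) − 6·(6090218/2016419))/(21301/14400) = -7197720/2016419.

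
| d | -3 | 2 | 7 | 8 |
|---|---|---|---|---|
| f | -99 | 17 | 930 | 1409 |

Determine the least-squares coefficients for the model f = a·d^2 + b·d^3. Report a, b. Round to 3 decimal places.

a = -2.021, b = 3.003

Setting ∂/∂a … = 0 gives: 6594·a + 49364·b = 134923;  49364·a + 380586·b = 1043207.
Eliminating b: 380586·(row 1) − 49364·(row 2) gives 72779588·a = 380586·134923 − 49364·1043207 = -147065470, so a = -73532735/36389794.
Then b = (1043207 − 49364·(-73532735/36389794))/380586 = 15611999/5198542.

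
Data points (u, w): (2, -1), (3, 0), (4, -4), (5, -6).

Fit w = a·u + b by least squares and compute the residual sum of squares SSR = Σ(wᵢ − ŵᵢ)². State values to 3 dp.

SSR = 4.700

With design matrix M, MᵀM = [[54, 14]; [14, 4]] and Mᵀw = [-48, -11]ᵀ.
Eliminating b: 4·(row 1) − 14·(row 2) gives 20·a = 4·(-48) − 14·(-11) = -38, so a = -19/10.
Then b = ((-11) − 14·(-19/10))/4 = 39/10.
Residuals: -11/10, 9/5, -3/10, -2/5; SSR = 47/10.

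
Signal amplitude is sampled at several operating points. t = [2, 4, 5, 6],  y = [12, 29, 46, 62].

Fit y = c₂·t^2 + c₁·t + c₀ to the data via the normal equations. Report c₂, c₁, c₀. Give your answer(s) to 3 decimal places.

With design matrix A, AᵀA = [[2193, 413, 81]; [413, 81, 17]; [81, 17, 4]] and Aᵀy = [3894, 742, 149]ᵀ.
Solving the 3×3 system (Gaussian elimination) gives c₂ = 39/22, c₁ = -3/2, c₀ = 85/11.

c₂ = 1.773, c₁ = -1.500, c₀ = 7.727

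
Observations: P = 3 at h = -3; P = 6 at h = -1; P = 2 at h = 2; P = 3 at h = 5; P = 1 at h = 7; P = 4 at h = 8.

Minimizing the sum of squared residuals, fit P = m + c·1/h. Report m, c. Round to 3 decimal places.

m = 3.012, c = -2.544

From the data, Σ1 = 6, Σ1/h = -307/840, Σ1/h·1/h = 1014049/705600.
Right-hand side: ΣP = 19, Σ1/h·P = -333/70.
det = 6·(1014049/705600) − (-307/840)² = 1198009/141120.
m = (19·(1014049/705600) − (-307/840)·(-333/70))/(1198009/141120) = 18040159/5990045; c = (6·(-333/70) − (-307/840)·19)/(1198009/141120) = -3048024/1198009.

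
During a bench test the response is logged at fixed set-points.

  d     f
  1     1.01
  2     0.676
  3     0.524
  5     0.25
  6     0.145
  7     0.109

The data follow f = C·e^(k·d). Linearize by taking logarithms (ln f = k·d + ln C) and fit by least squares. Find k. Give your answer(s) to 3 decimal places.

k = -0.375

Linearized form: ln f = k·d + ln C. From the 6 transformed points,
Σd = 24.0000, Σ(d)² = 124.0000, Σln f = -6.5616, Σd·ln f = -36.7444.
Normal system: [[124.0000, 24.0000]; [24.0000, 6]]·[k, ln C]ᵀ = [-36.7444, -6.5616]ᵀ.
Solving (det = 168.0000): k = -0.37493, ln C = 0.40612.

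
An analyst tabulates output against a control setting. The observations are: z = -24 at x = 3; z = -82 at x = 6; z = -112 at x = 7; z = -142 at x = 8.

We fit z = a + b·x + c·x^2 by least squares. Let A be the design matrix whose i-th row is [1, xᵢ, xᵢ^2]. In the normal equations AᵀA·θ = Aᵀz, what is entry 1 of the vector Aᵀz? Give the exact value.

Entry 1 ↔ basis 1, so (Aᵀz)_{1} = Σᵢ zᵢ = (1)·(-24) + (1)·(-82) + (1)·(-112) + (1)·(-142) = -360.

-360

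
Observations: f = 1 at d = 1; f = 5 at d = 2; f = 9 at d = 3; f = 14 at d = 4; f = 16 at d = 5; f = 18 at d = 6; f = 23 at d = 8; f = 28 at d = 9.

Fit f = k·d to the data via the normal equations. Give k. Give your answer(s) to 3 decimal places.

k = 3.042

Compute the Gram sums: Σd·d = 236.
Right-hand side: Σd·f = 718.
So XᵀX·[k]ᵀ = Xᵀf: [[236]]·[k]ᵀ = [718]ᵀ.
k = 718/236 = 3.04237.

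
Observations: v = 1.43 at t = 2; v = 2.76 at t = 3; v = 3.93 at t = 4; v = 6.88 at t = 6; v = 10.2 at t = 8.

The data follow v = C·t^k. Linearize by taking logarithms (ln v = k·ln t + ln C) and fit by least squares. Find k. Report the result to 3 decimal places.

k = 1.400

With ln vᵢ as the transformed response and ln tᵢ as the regressor:
Σln t = 7.0493, Σ(ln t)² = 11.1437, Σln v = 6.9926, Σln t·ln v = 11.5455.
Normal system: [[11.1437, 7.0493]; [7.0493, 5]]·[k, ln C]ᵀ = [11.5455, 6.9926]ᵀ.
Solving (det = 6.0265): k = 1.39969, ln C = -0.57484.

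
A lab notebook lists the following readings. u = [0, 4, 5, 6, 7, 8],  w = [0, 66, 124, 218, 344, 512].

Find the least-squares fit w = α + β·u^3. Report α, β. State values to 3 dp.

α = 0.738, β = 1.000

The normal system XᵀX·[α, β]ᵀ = Xᵀw is [[6, 1260]; [1260, 446170]]·[α, β]ᵀ = [1264, 446948]ᵀ.
Eliminating β: 446170·(row 1) − 1260·(row 2) gives 1089420·α = 446170·1264 − 1260·446948 = 804400, so α = 40220/54471.
Then β = (446948 − 1260·(40220/54471))/446170 = 90754/90785.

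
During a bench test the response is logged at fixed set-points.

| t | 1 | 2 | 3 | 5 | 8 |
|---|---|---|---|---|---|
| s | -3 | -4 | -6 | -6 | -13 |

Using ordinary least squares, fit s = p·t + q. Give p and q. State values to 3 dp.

Normal-equation sums: Σt·t = 103, Σt = 19, Σ1 = 5.
And Σt·s = -163, Σs = -32.
Eliminating q: 5·(row 1) − 19·(row 2) gives 154·p = 5·(-163) − 19·(-32) = -207, so p = -207/154.
Then q = ((-32) − 19·(-207/154))/5 = -199/154.

p = -1.344, q = -1.292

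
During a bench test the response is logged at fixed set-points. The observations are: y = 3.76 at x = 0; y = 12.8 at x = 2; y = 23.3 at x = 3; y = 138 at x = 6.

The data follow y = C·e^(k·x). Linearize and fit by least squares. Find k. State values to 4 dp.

k = 0.5998

With ln yᵢ as the transformed response and xᵢ as the regressor:
AᵀA = [[49.0000, 11.0000]; [11.0000, 4]], rhs = [44.1078, 11.9496]ᵀ  (here Σx = 11.0000, Σ(x)² = 49.0000, Σln y = 11.9496, Σx·ln y = 44.1078).
Δ = 49.0000·4 − (11.0000)² = 75.0000; k = (44.1078·4 − 11.0000·11.9496)/75.0000 = 0.59981, ln C = (49.0000·11.9496 − 11.0000·44.1078)/75.0000 = 1.33791.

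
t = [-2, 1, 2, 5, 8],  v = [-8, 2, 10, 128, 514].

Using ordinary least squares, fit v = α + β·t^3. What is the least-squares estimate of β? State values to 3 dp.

Setting ∂/∂α … = 0 gives: 5·α + 638·β = 646;  638·α + 277898·β = 279314.
Determinant 5·277898 − 638² = 982446.
α = (646·277898 − 638·279314)/982446 = 659888/491223; β = (5·279314 − 638·646)/982446 = 492211/491223.

β = 1.002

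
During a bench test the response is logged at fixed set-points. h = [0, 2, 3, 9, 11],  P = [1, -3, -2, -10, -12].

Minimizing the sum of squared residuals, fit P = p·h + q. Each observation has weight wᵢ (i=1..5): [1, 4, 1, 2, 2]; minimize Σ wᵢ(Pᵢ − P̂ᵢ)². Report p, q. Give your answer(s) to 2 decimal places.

AᵀWA·[p, q]ᵀ = AᵀWP reads: 429·p + 51·q = -474;  51·p + 10·q = -57.
(Σwᵢ·h·h = 429, Σwᵢ·h = 51, Σwᵢ·1 = 10, Σwᵢ·h·P = -474, Σwᵢ·P = -57.)
Eliminating q: 10·(row 1) − 51·(row 2) gives 1689·p = 10·(-474) − 51·(-57) = -1833, so p = -611/563.
Then q = ((-57) − 51·(-611/563))/10 = -93/563.

p = -1.09, q = -0.17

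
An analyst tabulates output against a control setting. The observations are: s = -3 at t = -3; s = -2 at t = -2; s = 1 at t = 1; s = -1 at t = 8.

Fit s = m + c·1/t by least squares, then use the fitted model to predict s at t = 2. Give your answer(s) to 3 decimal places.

ŝ = -0.229

Forming MᵀM = [[4, 7/24]; [7/24, 793/576]] and Mᵀs = [-5, 23/8]ᵀ gives MᵀM·[m, c]ᵀ = Mᵀs.
Eliminating c: (793/576)·(row 1) − (7/24)·(row 2) gives (347/64)·m = (793/576)·(-5) − (7/24)·(23/8) = -139/18, so m = -4448/3123.
Then c = ((23/8) − (7/24)·(-4448/3123))/(793/576) = 2488/1041.
At t = 2: ŝ = (-4448/3123)·(1) + (2488/1041)·(1/2) = -716/3123.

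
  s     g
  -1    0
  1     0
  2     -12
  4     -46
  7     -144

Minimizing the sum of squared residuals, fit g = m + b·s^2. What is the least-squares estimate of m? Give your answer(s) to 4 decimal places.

AᵀA·[m, b]ᵀ = Aᵀg reads: 5·m + 71·b = -202;  71·m + 2675·b = -7840.
Eliminating b: 2675·(row 1) − 71·(row 2) gives 8334·m = 2675·(-202) − 71·(-7840) = 16290, so m = 905/463.
Then b = ((-7840) − 71·(905/463))/2675 = -1381/463.

m = 1.9546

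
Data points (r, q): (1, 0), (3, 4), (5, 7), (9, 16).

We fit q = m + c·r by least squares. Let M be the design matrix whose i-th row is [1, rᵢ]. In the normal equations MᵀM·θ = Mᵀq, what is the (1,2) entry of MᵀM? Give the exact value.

18

Row 1 ↔ basis 1, column 2 ↔ basis r, so (MᵀM)_{1,2} = Σᵢ r = (1)·(1) + (1)·(3) + (1)·(5) + (1)·(9) = 18.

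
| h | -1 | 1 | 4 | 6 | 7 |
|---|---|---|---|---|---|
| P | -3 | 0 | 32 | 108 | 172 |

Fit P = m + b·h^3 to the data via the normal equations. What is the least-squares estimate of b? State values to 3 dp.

From the data, Σ1 = 5, Σh^3 = 623, Σh^3·h^3 = 168403.
Moment sums: ΣP = 309, Σh^3·P = 84375.
Normal equations: [[5, 623]; [623, 168403]]·[m, b]ᵀ = [309, 84375]ᵀ.
Determinant 5·168403 − 623² = 453886.
m = (309·168403 − 623·84375)/453886 = -264549/226943; b = (5·84375 − 623·309)/453886 = 114684/226943.

b = 0.505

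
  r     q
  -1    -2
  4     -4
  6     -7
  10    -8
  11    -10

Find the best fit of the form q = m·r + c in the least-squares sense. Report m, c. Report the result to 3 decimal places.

m = -0.638, c = -2.370

The normal equations are: 274·m + 30·c = -246;  30·m + 5·c = -31.
(Σr·r = 274, Σr = 30, Σ1 = 5, Σr·q = -246, Σq = -31.)
Eliminating c: 5·(row 1) − 30·(row 2) gives 470·m = 5·(-246) − 30·(-31) = -300, so m = -30/47.
Then c = ((-31) − 30·(-30/47))/5 = -557/235.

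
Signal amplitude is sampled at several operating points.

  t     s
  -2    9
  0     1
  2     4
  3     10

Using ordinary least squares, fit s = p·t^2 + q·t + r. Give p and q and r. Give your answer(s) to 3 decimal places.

p = 1.411, q = -1.227, r = 0.925

From the data, Σt^2·t^2 = 113, Σt^2·t = 27, Σt^2 = 17, Σt·t = 17, Σt = 3, Σ1 = 4.
For Xᵀs: Σt^2·s = 142, Σt·s = 20, Σs = 24.
Normal equations: [[113, 27, 17]; [27, 17, 3]; [17, 3, 4]]·[p, q, r]ᵀ = [142, 20, 24]ᵀ.
Inverting the 3×3 Gram matrix, [p, q, r]ᵀ = [1123/796, -977/796, 184/199]ᵀ.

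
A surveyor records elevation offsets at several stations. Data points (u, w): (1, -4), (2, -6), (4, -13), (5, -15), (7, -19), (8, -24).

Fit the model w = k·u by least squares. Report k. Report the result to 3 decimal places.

k = -2.943

Sums needed: Σu·u = 159.
Moment sums: Σu·w = -468.
Hence k = -468 / 159 ≈ -2.9434.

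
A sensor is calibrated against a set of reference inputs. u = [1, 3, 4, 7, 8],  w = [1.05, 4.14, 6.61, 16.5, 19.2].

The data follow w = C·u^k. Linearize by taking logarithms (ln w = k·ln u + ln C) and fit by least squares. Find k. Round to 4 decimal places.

k = 1.4148

Let Y = ln w. Fitting Y = k·ln u + ln C by least squares:
AᵀA = [[11.2394, 6.5103]; [6.5103, 5]], rhs = [15.7786, 9.1163]ᵀ  (here Σln u = 6.5103, Σ(ln u)² = 11.2394, Σln w = 9.1163, Σln u·ln w = 15.7786).
Slope k = (n·Σln u·ln w − Σln u·Σln w)/(n·Σ(ln u)² − (Σln u)²) = (5·15.7786 − 6.5103·9.1163)/13.8136 = 1.41478; ln C = (Σln w − k·Σln u)/n = -0.01885.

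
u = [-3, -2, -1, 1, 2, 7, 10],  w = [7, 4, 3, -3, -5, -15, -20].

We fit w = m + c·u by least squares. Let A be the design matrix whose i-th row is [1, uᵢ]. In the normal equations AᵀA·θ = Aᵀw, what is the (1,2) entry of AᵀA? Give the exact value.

14

Row 1 ↔ basis 1, column 2 ↔ basis u, so (AᵀA)_{1,2} = Σᵢ u = (1)·(-3) + (1)·(-2) + (1)·(-1) + (1)·(1) + (1)·(2) + (1)·(7) + (1)·(10) = 14.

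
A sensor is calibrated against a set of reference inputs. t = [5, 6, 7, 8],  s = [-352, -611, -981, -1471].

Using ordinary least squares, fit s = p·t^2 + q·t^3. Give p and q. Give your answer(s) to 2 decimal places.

p = 0.88, q = -2.98

With design matrix M, MᵀM = [[8418, 60476]; [60476, 442074]] and Mᵀs = [-173009, -1265611]ᵀ.
Determinant 8418·442074 − 60476² = 64032356.
p = ((-173009)·442074 − 60476·(-1265611))/64032356 = 28155085/32016178; q = (8418·(-1265611) − 60476·(-173009))/64032356 = -95510557/32016178.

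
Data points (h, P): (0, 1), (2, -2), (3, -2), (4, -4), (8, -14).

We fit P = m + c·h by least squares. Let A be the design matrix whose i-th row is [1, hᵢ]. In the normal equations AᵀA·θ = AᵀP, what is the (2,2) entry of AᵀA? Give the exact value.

Row 2 ↔ basis h, column 2 ↔ basis h, so (AᵀA)_{2,2} = Σᵢ (h)·(h) = (0)·(0) + (2)·(2) + (3)·(3) + (4)·(4) + (8)·(8) = 93.

93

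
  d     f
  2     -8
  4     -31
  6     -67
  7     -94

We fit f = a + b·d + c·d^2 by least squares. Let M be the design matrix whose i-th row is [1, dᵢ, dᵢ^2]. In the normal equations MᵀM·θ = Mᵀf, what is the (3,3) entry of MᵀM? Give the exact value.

Row 3 ↔ basis d^2, column 3 ↔ basis d^2, so (MᵀM)_{3,3} = Σᵢ (d^2)·(d^2) = (4)·(4) + (16)·(16) + (36)·(36) + (49)·(49) = 3969.

3969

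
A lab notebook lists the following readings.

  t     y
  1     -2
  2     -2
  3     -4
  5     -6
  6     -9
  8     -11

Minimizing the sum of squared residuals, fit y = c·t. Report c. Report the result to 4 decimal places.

Compute the Gram sums: Σt·t = 139.
And Σt·y = -190.
XᵀX·[c]ᵀ = Xᵀy becomes [[139]]·[c]ᵀ = [-190]ᵀ.
c = (-190)/139 = -1.36691.

c = -1.3669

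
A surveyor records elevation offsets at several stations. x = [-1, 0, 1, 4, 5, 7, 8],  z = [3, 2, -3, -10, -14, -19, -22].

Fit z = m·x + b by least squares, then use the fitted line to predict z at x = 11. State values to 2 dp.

ẑ = -30.47

Setting ∂/∂m … = 0 gives: 156·m + 24·b = -425;  24·m + 7·b = -63.
(Σx·x = 156, Σx = 24, Σ1 = 7, Σx·z = -425, Σz = -63.)
Δ = 156·7 − 24² = 516.
m = ((-425)·7 − 24·(-63))/516 = -1463/516; b = (156·(-63) − 24·(-425))/516 = 31/43.
At x = 11: ẑ = (-1463/516)·(11) + (31/43)·(1) = -15721/516.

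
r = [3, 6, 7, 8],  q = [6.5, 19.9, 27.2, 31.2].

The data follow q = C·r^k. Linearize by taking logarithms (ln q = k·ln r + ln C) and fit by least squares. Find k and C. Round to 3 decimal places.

k = 1.629, C = 1.088

Linearized form: ln q = k·ln r + ln C. From the 4 transformed points,
Σln r = 6.9157, Σ(ln r)² = 12.5280, Σln q = 11.6062, Σln r·ln q = 20.9969.
Normal system: [[12.5280, 6.9157]; [6.9157, 4]]·[k, ln C]ᵀ = [20.9969, 11.6062]ᵀ.
Δ = 12.5280·4 − (6.9157)² = 2.2847; k = (20.9969·4 − 6.9157·11.6062)/2.2847 = 1.62942, ln C = (12.5280·11.6062 − 6.9157·20.9969)/2.2847 = 0.08438, so C = exp(0.08438) = 1.08804.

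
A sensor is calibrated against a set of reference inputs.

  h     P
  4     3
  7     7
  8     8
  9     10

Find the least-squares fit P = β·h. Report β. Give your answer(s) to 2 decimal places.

Sums needed: Σh·h = 210.
For XᵀP: Σh·P = 215.
XᵀX·[β]ᵀ = XᵀP becomes [[210]]·[β]ᵀ = [215]ᵀ.
Hence β = 215 / 210 ≈ 1.02381.

β = 1.02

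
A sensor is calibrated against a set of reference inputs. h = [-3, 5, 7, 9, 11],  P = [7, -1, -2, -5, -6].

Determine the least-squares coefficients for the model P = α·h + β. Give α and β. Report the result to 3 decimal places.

Setting ∂/∂α … = 0 gives: 285·α + 29·β = -151;  29·α + 5·β = -7.
(Σh·h = 285, Σh = 29, Σ1 = 5, Σh·P = -151, ΣP = -7.)
Δ = 285·5 − 29² = 584.
α = ((-151)·5 − 29·(-7))/584 = -69/73; β = (285·(-7) − 29·(-151))/584 = 298/73.

α = -0.945, β = 4.082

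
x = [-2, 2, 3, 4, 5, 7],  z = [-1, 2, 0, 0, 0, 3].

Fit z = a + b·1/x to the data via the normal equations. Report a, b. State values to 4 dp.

a = 0.3242, b = 2.2183

The normal equations are: 6·a + (389/420)·b = 4;  (389/420)·a + (129481/176400)·b = 27/14.
Δ = 6·(129481/176400) − (389/420)² = 125113/35280.
a = (4·(129481/176400) − (389/420)·(27/14))/(125113/35280) = 202834/625565; b = (6·(27/14) − (389/420)·4)/(125113/35280) = 277536/125113.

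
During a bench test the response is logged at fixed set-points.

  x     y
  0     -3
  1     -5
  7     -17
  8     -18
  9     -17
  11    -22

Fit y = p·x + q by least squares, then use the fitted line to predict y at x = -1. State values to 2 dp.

ŷ = -1.70

Sums needed: Σx·x = 316, Σx = 36, Σ1 = 6.
For Aᵀy: Σx·y = -663, Σy = -82.
Normal equations: [[316, 36]; [36, 6]]·[p, q]ᵀ = [-663, -82]ᵀ.
det = 316·6 − 36² = 600.
p = ((-663)·6 − 36·(-82))/600 = -171/100; q = (316·(-82) − 36·(-663))/600 = -511/150.
At x = -1: ŷ = (-171/100)·(-1) + (-511/150)·(1) = -509/300.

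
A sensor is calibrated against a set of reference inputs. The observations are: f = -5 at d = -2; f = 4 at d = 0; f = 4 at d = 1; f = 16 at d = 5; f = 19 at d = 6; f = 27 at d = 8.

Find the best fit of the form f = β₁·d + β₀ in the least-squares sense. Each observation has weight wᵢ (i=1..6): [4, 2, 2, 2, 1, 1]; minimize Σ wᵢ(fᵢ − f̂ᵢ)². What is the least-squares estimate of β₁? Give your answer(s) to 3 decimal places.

Entries of AᵀWA: Σwᵢ·d·d = 168, Σwᵢ·d = 18, Σwᵢ·1 = 12.
And Σwᵢ·d·f = 538, Σwᵢ·f = 74.
Normal equations: [[168, 18]; [18, 12]]·[β₁, β₀]ᵀ = [538, 74]ᵀ.
Δ = 168·12 − 18² = 1692.
β₁ = (538·12 − 18·74)/1692 = 427/141; β₀ = (168·74 − 18·538)/1692 = 229/141.

β₁ = 3.028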